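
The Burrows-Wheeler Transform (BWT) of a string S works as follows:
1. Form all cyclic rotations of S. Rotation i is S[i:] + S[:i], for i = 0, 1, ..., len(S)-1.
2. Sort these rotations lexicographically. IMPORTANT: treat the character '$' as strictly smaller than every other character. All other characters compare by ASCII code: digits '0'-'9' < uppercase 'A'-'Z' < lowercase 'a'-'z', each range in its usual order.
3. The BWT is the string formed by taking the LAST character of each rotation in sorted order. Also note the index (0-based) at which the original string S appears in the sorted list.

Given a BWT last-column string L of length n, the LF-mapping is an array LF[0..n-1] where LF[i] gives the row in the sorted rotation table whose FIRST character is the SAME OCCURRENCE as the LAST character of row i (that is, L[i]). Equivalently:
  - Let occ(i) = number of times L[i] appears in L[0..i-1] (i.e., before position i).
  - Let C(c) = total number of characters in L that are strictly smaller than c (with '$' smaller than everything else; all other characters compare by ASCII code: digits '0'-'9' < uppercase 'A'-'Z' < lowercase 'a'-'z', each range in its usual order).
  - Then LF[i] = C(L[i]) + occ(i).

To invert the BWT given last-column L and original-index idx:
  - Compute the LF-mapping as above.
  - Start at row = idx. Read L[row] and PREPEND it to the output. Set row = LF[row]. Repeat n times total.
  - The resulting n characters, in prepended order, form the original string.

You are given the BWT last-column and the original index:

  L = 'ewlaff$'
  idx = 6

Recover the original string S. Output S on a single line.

Answer: waffle$

Derivation:
LF mapping: 2 6 5 1 3 4 0
Walk LF starting at row 6, prepending L[row]:
  step 1: row=6, L[6]='$', prepend. Next row=LF[6]=0
  step 2: row=0, L[0]='e', prepend. Next row=LF[0]=2
  step 3: row=2, L[2]='l', prepend. Next row=LF[2]=5
  step 4: row=5, L[5]='f', prepend. Next row=LF[5]=4
  step 5: row=4, L[4]='f', prepend. Next row=LF[4]=3
  step 6: row=3, L[3]='a', prepend. Next row=LF[3]=1
  step 7: row=1, L[1]='w', prepend. Next row=LF[1]=6
Reversed output: waffle$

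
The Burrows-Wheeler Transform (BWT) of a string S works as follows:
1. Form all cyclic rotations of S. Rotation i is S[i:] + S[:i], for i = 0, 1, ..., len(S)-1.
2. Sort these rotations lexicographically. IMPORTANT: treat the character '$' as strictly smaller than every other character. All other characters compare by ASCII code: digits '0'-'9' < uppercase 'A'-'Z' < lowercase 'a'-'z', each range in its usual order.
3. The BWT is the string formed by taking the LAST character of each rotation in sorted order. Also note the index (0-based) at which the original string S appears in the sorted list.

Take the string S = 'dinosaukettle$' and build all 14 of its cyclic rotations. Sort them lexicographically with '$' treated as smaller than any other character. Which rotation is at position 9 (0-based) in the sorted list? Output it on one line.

Answer: osaukettle$din

Derivation:
All 14 rotations (rotation i = S[i:]+S[:i]):
  rot[0] = dinosaukettle$
  rot[1] = inosaukettle$d
  rot[2] = nosaukettle$di
  rot[3] = osaukettle$din
  rot[4] = saukettle$dino
  rot[5] = aukettle$dinos
  rot[6] = ukettle$dinosa
  rot[7] = kettle$dinosau
  rot[8] = ettle$dinosauk
  rot[9] = ttle$dinosauke
  rot[10] = tle$dinosauket
  rot[11] = le$dinosaukett
  rot[12] = e$dinosaukettl
  rot[13] = $dinosaukettle
Sorted (with $ < everything):
  sorted[0] = $dinosaukettle
  sorted[1] = aukettle$dinos
  sorted[2] = dinosaukettle$
  sorted[3] = e$dinosaukettl
  sorted[4] = ettle$dinosauk
  sorted[5] = inosaukettle$d
  sorted[6] = kettle$dinosau
  sorted[7] = le$dinosaukett
  sorted[8] = nosaukettle$di
  sorted[9] = osaukettle$din
  sorted[10] = saukettle$dino
  sorted[11] = tle$dinosauket
  sorted[12] = ttle$dinosauke
  sorted[13] = ukettle$dinosa
sorted[9] = osaukettle$din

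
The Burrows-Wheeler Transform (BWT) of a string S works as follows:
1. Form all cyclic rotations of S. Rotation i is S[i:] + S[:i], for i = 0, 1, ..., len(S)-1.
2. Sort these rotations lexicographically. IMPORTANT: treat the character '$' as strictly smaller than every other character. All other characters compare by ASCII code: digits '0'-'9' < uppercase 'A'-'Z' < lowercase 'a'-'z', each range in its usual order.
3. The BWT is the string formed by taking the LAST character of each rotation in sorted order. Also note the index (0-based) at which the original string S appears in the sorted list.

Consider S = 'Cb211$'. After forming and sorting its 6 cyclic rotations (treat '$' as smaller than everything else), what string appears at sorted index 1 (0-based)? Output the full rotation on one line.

Answer: 1$Cb21

Derivation:
All 6 rotations (rotation i = S[i:]+S[:i]):
  rot[0] = Cb211$
  rot[1] = b211$C
  rot[2] = 211$Cb
  rot[3] = 11$Cb2
  rot[4] = 1$Cb21
  rot[5] = $Cb211
Sorted (with $ < everything):
  sorted[0] = $Cb211
  sorted[1] = 1$Cb21
  sorted[2] = 11$Cb2
  sorted[3] = 211$Cb
  sorted[4] = Cb211$
  sorted[5] = b211$C
sorted[1] = 1$Cb21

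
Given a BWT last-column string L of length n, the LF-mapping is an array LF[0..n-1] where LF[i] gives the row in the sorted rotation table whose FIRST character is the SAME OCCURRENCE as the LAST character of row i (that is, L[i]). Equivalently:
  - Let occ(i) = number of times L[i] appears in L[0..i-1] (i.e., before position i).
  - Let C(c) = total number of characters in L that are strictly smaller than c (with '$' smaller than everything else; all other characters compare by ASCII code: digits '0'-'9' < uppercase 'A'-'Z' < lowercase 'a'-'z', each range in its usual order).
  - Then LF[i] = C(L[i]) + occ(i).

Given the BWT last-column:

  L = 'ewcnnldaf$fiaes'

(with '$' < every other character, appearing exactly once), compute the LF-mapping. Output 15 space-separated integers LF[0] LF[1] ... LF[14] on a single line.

Answer: 5 14 3 11 12 10 4 1 7 0 8 9 2 6 13

Derivation:
Char counts: '$':1, 'a':2, 'c':1, 'd':1, 'e':2, 'f':2, 'i':1, 'l':1, 'n':2, 's':1, 'w':1
C (first-col start): C('$')=0, C('a')=1, C('c')=3, C('d')=4, C('e')=5, C('f')=7, C('i')=9, C('l')=10, C('n')=11, C('s')=13, C('w')=14
L[0]='e': occ=0, LF[0]=C('e')+0=5+0=5
L[1]='w': occ=0, LF[1]=C('w')+0=14+0=14
L[2]='c': occ=0, LF[2]=C('c')+0=3+0=3
L[3]='n': occ=0, LF[3]=C('n')+0=11+0=11
L[4]='n': occ=1, LF[4]=C('n')+1=11+1=12
L[5]='l': occ=0, LF[5]=C('l')+0=10+0=10
L[6]='d': occ=0, LF[6]=C('d')+0=4+0=4
L[7]='a': occ=0, LF[7]=C('a')+0=1+0=1
L[8]='f': occ=0, LF[8]=C('f')+0=7+0=7
L[9]='$': occ=0, LF[9]=C('$')+0=0+0=0
L[10]='f': occ=1, LF[10]=C('f')+1=7+1=8
L[11]='i': occ=0, LF[11]=C('i')+0=9+0=9
L[12]='a': occ=1, LF[12]=C('a')+1=1+1=2
L[13]='e': occ=1, LF[13]=C('e')+1=5+1=6
L[14]='s': occ=0, LF[14]=C('s')+0=13+0=13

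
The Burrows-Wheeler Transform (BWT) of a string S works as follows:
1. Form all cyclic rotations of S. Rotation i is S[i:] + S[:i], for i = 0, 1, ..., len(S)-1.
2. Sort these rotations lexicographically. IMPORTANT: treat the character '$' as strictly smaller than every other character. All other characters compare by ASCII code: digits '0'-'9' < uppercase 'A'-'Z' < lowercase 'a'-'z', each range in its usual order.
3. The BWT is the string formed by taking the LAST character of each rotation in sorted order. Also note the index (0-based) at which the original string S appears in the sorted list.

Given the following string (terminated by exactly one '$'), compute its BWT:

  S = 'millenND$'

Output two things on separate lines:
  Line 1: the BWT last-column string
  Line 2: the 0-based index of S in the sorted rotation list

Answer: DNnlmli$e
7

Derivation:
All 9 rotations (rotation i = S[i:]+S[:i]):
  rot[0] = millenND$
  rot[1] = illenND$m
  rot[2] = llenND$mi
  rot[3] = lenND$mil
  rot[4] = enND$mill
  rot[5] = nND$mille
  rot[6] = ND$millen
  rot[7] = D$millenN
  rot[8] = $millenND
Sorted (with $ < everything):
  sorted[0] = $millenND  (last char: 'D')
  sorted[1] = D$millenN  (last char: 'N')
  sorted[2] = ND$millen  (last char: 'n')
  sorted[3] = enND$mill  (last char: 'l')
  sorted[4] = illenND$m  (last char: 'm')
  sorted[5] = lenND$mil  (last char: 'l')
  sorted[6] = llenND$mi  (last char: 'i')
  sorted[7] = millenND$  (last char: '$')
  sorted[8] = nND$mille  (last char: 'e')
Last column: DNnlmli$e
Original string S is at sorted index 7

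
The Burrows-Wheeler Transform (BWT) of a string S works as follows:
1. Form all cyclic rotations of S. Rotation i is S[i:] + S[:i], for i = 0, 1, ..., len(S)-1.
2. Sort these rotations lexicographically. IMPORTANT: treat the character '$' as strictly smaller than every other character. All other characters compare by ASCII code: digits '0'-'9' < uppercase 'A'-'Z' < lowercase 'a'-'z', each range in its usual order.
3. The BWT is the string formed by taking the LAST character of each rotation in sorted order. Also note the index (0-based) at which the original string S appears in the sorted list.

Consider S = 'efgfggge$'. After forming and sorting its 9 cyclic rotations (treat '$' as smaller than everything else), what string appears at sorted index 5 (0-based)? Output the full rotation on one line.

Answer: ge$efgfgg

Derivation:
All 9 rotations (rotation i = S[i:]+S[:i]):
  rot[0] = efgfggge$
  rot[1] = fgfggge$e
  rot[2] = gfggge$ef
  rot[3] = fggge$efg
  rot[4] = ggge$efgf
  rot[5] = gge$efgfg
  rot[6] = ge$efgfgg
  rot[7] = e$efgfggg
  rot[8] = $efgfggge
Sorted (with $ < everything):
  sorted[0] = $efgfggge
  sorted[1] = e$efgfggg
  sorted[2] = efgfggge$
  sorted[3] = fgfggge$e
  sorted[4] = fggge$efg
  sorted[5] = ge$efgfgg
  sorted[6] = gfggge$ef
  sorted[7] = gge$efgfg
  sorted[8] = ggge$efgf
sorted[5] = ge$efgfgg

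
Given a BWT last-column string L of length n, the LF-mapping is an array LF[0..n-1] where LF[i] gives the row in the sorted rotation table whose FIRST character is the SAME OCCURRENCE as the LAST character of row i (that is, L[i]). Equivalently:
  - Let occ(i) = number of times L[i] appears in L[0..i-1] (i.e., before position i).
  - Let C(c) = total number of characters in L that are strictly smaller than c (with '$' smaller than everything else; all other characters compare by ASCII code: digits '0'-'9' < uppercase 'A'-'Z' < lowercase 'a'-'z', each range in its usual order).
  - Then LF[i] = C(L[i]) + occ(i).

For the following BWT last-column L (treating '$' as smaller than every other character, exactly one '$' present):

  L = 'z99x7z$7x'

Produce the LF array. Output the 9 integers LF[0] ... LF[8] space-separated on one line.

Answer: 7 3 4 5 1 8 0 2 6

Derivation:
Char counts: '$':1, '7':2, '9':2, 'x':2, 'z':2
C (first-col start): C('$')=0, C('7')=1, C('9')=3, C('x')=5, C('z')=7
L[0]='z': occ=0, LF[0]=C('z')+0=7+0=7
L[1]='9': occ=0, LF[1]=C('9')+0=3+0=3
L[2]='9': occ=1, LF[2]=C('9')+1=3+1=4
L[3]='x': occ=0, LF[3]=C('x')+0=5+0=5
L[4]='7': occ=0, LF[4]=C('7')+0=1+0=1
L[5]='z': occ=1, LF[5]=C('z')+1=7+1=8
L[6]='$': occ=0, LF[6]=C('$')+0=0+0=0
L[7]='7': occ=1, LF[7]=C('7')+1=1+1=2
L[8]='x': occ=1, LF[8]=C('x')+1=5+1=6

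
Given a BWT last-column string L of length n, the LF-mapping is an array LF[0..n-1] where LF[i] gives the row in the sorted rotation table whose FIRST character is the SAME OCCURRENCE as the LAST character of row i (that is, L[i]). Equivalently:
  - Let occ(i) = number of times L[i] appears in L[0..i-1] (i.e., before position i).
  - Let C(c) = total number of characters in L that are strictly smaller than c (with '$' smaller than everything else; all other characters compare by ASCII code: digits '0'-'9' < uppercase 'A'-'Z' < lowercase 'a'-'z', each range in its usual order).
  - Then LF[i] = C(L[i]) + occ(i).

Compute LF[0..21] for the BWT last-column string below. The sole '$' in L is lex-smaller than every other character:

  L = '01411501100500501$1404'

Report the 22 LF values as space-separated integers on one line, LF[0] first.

Char counts: '$':1, '0':8, '1':7, '4':3, '5':3
C (first-col start): C('$')=0, C('0')=1, C('1')=9, C('4')=16, C('5')=19
L[0]='0': occ=0, LF[0]=C('0')+0=1+0=1
L[1]='1': occ=0, LF[1]=C('1')+0=9+0=9
L[2]='4': occ=0, LF[2]=C('4')+0=16+0=16
L[3]='1': occ=1, LF[3]=C('1')+1=9+1=10
L[4]='1': occ=2, LF[4]=C('1')+2=9+2=11
L[5]='5': occ=0, LF[5]=C('5')+0=19+0=19
L[6]='0': occ=1, LF[6]=C('0')+1=1+1=2
L[7]='1': occ=3, LF[7]=C('1')+3=9+3=12
L[8]='1': occ=4, LF[8]=C('1')+4=9+4=13
L[9]='0': occ=2, LF[9]=C('0')+2=1+2=3
L[10]='0': occ=3, LF[10]=C('0')+3=1+3=4
L[11]='5': occ=1, LF[11]=C('5')+1=19+1=20
L[12]='0': occ=4, LF[12]=C('0')+4=1+4=5
L[13]='0': occ=5, LF[13]=C('0')+5=1+5=6
L[14]='5': occ=2, LF[14]=C('5')+2=19+2=21
L[15]='0': occ=6, LF[15]=C('0')+6=1+6=7
L[16]='1': occ=5, LF[16]=C('1')+5=9+5=14
L[17]='$': occ=0, LF[17]=C('$')+0=0+0=0
L[18]='1': occ=6, LF[18]=C('1')+6=9+6=15
L[19]='4': occ=1, LF[19]=C('4')+1=16+1=17
L[20]='0': occ=7, LF[20]=C('0')+7=1+7=8
L[21]='4': occ=2, LF[21]=C('4')+2=16+2=18

Answer: 1 9 16 10 11 19 2 12 13 3 4 20 5 6 21 7 14 0 15 17 8 18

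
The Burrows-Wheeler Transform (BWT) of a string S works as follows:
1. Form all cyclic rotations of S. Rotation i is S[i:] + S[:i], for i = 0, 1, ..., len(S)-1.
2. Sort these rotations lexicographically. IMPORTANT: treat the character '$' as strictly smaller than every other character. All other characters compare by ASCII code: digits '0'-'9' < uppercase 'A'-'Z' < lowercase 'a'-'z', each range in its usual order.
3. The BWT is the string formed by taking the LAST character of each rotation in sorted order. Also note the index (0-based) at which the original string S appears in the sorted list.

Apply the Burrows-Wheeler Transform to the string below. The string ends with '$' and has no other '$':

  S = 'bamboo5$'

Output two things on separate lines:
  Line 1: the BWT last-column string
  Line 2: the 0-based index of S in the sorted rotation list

Answer: 5ob$maob
3

Derivation:
All 8 rotations (rotation i = S[i:]+S[:i]):
  rot[0] = bamboo5$
  rot[1] = amboo5$b
  rot[2] = mboo5$ba
  rot[3] = boo5$bam
  rot[4] = oo5$bamb
  rot[5] = o5$bambo
  rot[6] = 5$bamboo
  rot[7] = $bamboo5
Sorted (with $ < everything):
  sorted[0] = $bamboo5  (last char: '5')
  sorted[1] = 5$bamboo  (last char: 'o')
  sorted[2] = amboo5$b  (last char: 'b')
  sorted[3] = bamboo5$  (last char: '$')
  sorted[4] = boo5$bam  (last char: 'm')
  sorted[5] = mboo5$ba  (last char: 'a')
  sorted[6] = o5$bambo  (last char: 'o')
  sorted[7] = oo5$bamb  (last char: 'b')
Last column: 5ob$maob
Original string S is at sorted index 3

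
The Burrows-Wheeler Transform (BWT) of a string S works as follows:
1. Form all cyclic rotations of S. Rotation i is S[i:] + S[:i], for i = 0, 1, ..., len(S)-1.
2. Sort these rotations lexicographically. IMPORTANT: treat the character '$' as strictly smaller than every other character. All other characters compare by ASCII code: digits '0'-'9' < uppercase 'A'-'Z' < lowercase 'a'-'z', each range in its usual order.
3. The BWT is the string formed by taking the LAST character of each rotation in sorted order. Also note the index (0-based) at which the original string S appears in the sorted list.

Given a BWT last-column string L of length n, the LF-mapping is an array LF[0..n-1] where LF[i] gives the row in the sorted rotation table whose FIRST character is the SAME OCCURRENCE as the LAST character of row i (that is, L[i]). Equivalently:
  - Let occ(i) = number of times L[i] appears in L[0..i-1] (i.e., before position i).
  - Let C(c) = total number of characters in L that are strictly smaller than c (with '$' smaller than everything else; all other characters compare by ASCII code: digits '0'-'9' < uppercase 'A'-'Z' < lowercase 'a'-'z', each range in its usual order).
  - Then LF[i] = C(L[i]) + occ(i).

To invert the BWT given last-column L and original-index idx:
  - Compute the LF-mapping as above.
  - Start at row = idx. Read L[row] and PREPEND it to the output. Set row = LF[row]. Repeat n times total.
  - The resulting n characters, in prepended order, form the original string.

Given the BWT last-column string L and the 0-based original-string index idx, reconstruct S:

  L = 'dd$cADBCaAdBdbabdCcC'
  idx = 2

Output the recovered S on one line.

LF mapping: 15 16 0 13 1 8 3 5 9 2 17 4 18 11 10 12 19 6 14 7
Walk LF starting at row 2, prepending L[row]:
  step 1: row=2, L[2]='$', prepend. Next row=LF[2]=0
  step 2: row=0, L[0]='d', prepend. Next row=LF[0]=15
  step 3: row=15, L[15]='b', prepend. Next row=LF[15]=12
  step 4: row=12, L[12]='d', prepend. Next row=LF[12]=18
  step 5: row=18, L[18]='c', prepend. Next row=LF[18]=14
  step 6: row=14, L[14]='a', prepend. Next row=LF[14]=10
  step 7: row=10, L[10]='d', prepend. Next row=LF[10]=17
  step 8: row=17, L[17]='C', prepend. Next row=LF[17]=6
  step 9: row=6, L[6]='B', prepend. Next row=LF[6]=3
  step 10: row=3, L[3]='c', prepend. Next row=LF[3]=13
  step 11: row=13, L[13]='b', prepend. Next row=LF[13]=11
  step 12: row=11, L[11]='B', prepend. Next row=LF[11]=4
  step 13: row=4, L[4]='A', prepend. Next row=LF[4]=1
  step 14: row=1, L[1]='d', prepend. Next row=LF[1]=16
  step 15: row=16, L[16]='d', prepend. Next row=LF[16]=19
  step 16: row=19, L[19]='C', prepend. Next row=LF[19]=7
  step 17: row=7, L[7]='C', prepend. Next row=LF[7]=5
  step 18: row=5, L[5]='D', prepend. Next row=LF[5]=8
  step 19: row=8, L[8]='a', prepend. Next row=LF[8]=9
  step 20: row=9, L[9]='A', prepend. Next row=LF[9]=2
Reversed output: AaDCCddABbcBCdacdbd$

Answer: AaDCCddABbcBCdacdbd$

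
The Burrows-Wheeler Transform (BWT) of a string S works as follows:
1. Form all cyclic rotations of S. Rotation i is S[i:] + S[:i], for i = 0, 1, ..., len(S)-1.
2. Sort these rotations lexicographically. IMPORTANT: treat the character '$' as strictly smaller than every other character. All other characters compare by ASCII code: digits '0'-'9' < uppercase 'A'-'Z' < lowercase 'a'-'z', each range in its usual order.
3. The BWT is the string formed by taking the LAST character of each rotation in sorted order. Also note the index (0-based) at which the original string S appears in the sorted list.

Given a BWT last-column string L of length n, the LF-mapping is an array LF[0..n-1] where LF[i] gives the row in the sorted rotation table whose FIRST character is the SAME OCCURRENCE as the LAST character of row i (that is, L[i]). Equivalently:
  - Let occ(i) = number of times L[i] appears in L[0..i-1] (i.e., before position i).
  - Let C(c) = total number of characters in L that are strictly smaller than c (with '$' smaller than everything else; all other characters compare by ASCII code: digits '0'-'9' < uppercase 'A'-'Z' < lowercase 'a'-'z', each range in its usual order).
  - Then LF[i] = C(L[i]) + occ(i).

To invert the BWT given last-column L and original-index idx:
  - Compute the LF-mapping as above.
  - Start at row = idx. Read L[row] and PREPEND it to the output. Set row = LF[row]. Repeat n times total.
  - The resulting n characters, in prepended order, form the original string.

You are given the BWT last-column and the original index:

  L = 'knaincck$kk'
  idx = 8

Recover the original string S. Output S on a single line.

Answer: knickknack$

Derivation:
LF mapping: 5 9 1 4 10 2 3 6 0 7 8
Walk LF starting at row 8, prepending L[row]:
  step 1: row=8, L[8]='$', prepend. Next row=LF[8]=0
  step 2: row=0, L[0]='k', prepend. Next row=LF[0]=5
  step 3: row=5, L[5]='c', prepend. Next row=LF[5]=2
  step 4: row=2, L[2]='a', prepend. Next row=LF[2]=1
  step 5: row=1, L[1]='n', prepend. Next row=LF[1]=9
  step 6: row=9, L[9]='k', prepend. Next row=LF[9]=7
  step 7: row=7, L[7]='k', prepend. Next row=LF[7]=6
  step 8: row=6, L[6]='c', prepend. Next row=LF[6]=3
  step 9: row=3, L[3]='i', prepend. Next row=LF[3]=4
  step 10: row=4, L[4]='n', prepend. Next row=LF[4]=10
  step 11: row=10, L[10]='k', prepend. Next row=LF[10]=8
Reversed output: knickknack$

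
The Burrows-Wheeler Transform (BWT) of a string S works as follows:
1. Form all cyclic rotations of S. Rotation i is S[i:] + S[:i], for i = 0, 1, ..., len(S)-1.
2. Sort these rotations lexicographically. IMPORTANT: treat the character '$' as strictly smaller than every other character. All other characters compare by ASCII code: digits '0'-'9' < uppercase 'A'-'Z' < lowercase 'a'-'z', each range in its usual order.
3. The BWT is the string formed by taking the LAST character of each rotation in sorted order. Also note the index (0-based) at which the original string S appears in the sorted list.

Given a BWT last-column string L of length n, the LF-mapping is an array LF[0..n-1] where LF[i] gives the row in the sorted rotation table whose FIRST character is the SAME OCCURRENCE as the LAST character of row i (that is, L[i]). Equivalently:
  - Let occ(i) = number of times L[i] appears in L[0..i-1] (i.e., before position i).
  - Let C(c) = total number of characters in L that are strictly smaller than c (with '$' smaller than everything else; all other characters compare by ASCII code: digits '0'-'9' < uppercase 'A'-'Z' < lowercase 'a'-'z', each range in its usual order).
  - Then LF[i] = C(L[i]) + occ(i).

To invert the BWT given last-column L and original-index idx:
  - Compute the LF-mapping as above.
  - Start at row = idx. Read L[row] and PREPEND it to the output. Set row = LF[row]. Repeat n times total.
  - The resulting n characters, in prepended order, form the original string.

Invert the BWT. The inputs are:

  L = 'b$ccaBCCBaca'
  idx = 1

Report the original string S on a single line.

Answer: BaCaccCacBb$

Derivation:
LF mapping: 8 0 9 10 5 1 3 4 2 6 11 7
Walk LF starting at row 1, prepending L[row]:
  step 1: row=1, L[1]='$', prepend. Next row=LF[1]=0
  step 2: row=0, L[0]='b', prepend. Next row=LF[0]=8
  step 3: row=8, L[8]='B', prepend. Next row=LF[8]=2
  step 4: row=2, L[2]='c', prepend. Next row=LF[2]=9
  step 5: row=9, L[9]='a', prepend. Next row=LF[9]=6
  step 6: row=6, L[6]='C', prepend. Next row=LF[6]=3
  step 7: row=3, L[3]='c', prepend. Next row=LF[3]=10
  step 8: row=10, L[10]='c', prepend. Next row=LF[10]=11
  step 9: row=11, L[11]='a', prepend. Next row=LF[11]=7
  step 10: row=7, L[7]='C', prepend. Next row=LF[7]=4
  step 11: row=4, L[4]='a', prepend. Next row=LF[4]=5
  step 12: row=5, L[5]='B', prepend. Next row=LF[5]=1
Reversed output: BaCaccCacBb$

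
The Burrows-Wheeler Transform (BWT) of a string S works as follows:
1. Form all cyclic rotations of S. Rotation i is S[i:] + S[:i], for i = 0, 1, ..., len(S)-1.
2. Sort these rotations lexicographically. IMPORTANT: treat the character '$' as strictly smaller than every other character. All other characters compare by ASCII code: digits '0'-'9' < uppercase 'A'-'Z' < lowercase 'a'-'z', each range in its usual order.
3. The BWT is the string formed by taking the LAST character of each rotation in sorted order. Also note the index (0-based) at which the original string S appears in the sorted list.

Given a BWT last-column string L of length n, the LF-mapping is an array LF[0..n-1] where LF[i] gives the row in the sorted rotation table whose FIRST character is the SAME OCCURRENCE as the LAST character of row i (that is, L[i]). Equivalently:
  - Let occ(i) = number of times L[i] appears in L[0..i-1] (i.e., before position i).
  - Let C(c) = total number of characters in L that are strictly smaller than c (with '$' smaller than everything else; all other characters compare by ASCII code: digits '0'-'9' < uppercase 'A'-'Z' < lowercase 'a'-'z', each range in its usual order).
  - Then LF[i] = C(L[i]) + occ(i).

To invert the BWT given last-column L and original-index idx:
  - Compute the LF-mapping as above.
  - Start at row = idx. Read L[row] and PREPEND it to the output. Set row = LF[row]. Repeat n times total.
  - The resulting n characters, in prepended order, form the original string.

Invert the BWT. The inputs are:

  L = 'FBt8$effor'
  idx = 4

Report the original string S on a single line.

LF mapping: 3 2 9 1 0 4 5 6 7 8
Walk LF starting at row 4, prepending L[row]:
  step 1: row=4, L[4]='$', prepend. Next row=LF[4]=0
  step 2: row=0, L[0]='F', prepend. Next row=LF[0]=3
  step 3: row=3, L[3]='8', prepend. Next row=LF[3]=1
  step 4: row=1, L[1]='B', prepend. Next row=LF[1]=2
  step 5: row=2, L[2]='t', prepend. Next row=LF[2]=9
  step 6: row=9, L[9]='r', prepend. Next row=LF[9]=8
  step 7: row=8, L[8]='o', prepend. Next row=LF[8]=7
  step 8: row=7, L[7]='f', prepend. Next row=LF[7]=6
  step 9: row=6, L[6]='f', prepend. Next row=LF[6]=5
  step 10: row=5, L[5]='e', prepend. Next row=LF[5]=4
Reversed output: effortB8F$

Answer: effortB8F$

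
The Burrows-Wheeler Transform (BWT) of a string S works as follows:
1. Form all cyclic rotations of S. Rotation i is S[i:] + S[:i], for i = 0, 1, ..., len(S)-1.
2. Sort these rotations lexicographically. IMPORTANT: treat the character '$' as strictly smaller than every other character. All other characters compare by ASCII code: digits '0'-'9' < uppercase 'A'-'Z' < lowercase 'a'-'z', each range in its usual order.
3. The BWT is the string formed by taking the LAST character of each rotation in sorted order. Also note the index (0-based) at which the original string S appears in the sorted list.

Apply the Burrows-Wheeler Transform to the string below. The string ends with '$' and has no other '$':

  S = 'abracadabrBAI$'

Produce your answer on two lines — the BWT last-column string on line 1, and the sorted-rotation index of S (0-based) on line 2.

Answer: IBrAd$rcaaaabb
5

Derivation:
All 14 rotations (rotation i = S[i:]+S[:i]):
  rot[0] = abracadabrBAI$
  rot[1] = bracadabrBAI$a
  rot[2] = racadabrBAI$ab
  rot[3] = acadabrBAI$abr
  rot[4] = cadabrBAI$abra
  rot[5] = adabrBAI$abrac
  rot[6] = dabrBAI$abraca
  rot[7] = abrBAI$abracad
  rot[8] = brBAI$abracada
  rot[9] = rBAI$abracadab
  rot[10] = BAI$abracadabr
  rot[11] = AI$abracadabrB
  rot[12] = I$abracadabrBA
  rot[13] = $abracadabrBAI
Sorted (with $ < everything):
  sorted[0] = $abracadabrBAI  (last char: 'I')
  sorted[1] = AI$abracadabrB  (last char: 'B')
  sorted[2] = BAI$abracadabr  (last char: 'r')
  sorted[3] = I$abracadabrBA  (last char: 'A')
  sorted[4] = abrBAI$abracad  (last char: 'd')
  sorted[5] = abracadabrBAI$  (last char: '$')
  sorted[6] = acadabrBAI$abr  (last char: 'r')
  sorted[7] = adabrBAI$abrac  (last char: 'c')
  sorted[8] = brBAI$abracada  (last char: 'a')
  sorted[9] = bracadabrBAI$a  (last char: 'a')
  sorted[10] = cadabrBAI$abra  (last char: 'a')
  sorted[11] = dabrBAI$abraca  (last char: 'a')
  sorted[12] = rBAI$abracadab  (last char: 'b')
  sorted[13] = racadabrBAI$ab  (last char: 'b')
Last column: IBrAd$rcaaaabb
Original string S is at sorted index 5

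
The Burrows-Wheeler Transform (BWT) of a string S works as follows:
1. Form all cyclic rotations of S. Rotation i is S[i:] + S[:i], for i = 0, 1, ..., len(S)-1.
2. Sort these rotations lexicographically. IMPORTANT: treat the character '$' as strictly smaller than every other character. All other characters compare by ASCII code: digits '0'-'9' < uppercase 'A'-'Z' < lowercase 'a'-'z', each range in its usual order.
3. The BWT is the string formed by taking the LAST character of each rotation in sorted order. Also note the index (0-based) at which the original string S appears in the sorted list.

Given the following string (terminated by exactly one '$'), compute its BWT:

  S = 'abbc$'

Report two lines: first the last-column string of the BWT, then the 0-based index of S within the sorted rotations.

All 5 rotations (rotation i = S[i:]+S[:i]):
  rot[0] = abbc$
  rot[1] = bbc$a
  rot[2] = bc$ab
  rot[3] = c$abb
  rot[4] = $abbc
Sorted (with $ < everything):
  sorted[0] = $abbc  (last char: 'c')
  sorted[1] = abbc$  (last char: '$')
  sorted[2] = bbc$a  (last char: 'a')
  sorted[3] = bc$ab  (last char: 'b')
  sorted[4] = c$abb  (last char: 'b')
Last column: c$abb
Original string S is at sorted index 1

Answer: c$abb
1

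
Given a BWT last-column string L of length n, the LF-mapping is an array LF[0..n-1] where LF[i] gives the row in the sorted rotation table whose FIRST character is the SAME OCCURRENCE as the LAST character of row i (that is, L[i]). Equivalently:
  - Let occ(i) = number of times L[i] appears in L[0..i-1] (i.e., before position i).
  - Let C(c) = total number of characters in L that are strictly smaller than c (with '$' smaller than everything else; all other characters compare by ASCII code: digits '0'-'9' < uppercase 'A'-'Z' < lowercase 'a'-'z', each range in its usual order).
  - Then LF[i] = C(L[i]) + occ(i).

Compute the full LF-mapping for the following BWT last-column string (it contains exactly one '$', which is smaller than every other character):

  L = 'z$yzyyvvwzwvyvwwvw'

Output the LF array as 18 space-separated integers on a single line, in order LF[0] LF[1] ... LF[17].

Char counts: '$':1, 'v':5, 'w':5, 'y':4, 'z':3
C (first-col start): C('$')=0, C('v')=1, C('w')=6, C('y')=11, C('z')=15
L[0]='z': occ=0, LF[0]=C('z')+0=15+0=15
L[1]='$': occ=0, LF[1]=C('$')+0=0+0=0
L[2]='y': occ=0, LF[2]=C('y')+0=11+0=11
L[3]='z': occ=1, LF[3]=C('z')+1=15+1=16
L[4]='y': occ=1, LF[4]=C('y')+1=11+1=12
L[5]='y': occ=2, LF[5]=C('y')+2=11+2=13
L[6]='v': occ=0, LF[6]=C('v')+0=1+0=1
L[7]='v': occ=1, LF[7]=C('v')+1=1+1=2
L[8]='w': occ=0, LF[8]=C('w')+0=6+0=6
L[9]='z': occ=2, LF[9]=C('z')+2=15+2=17
L[10]='w': occ=1, LF[10]=C('w')+1=6+1=7
L[11]='v': occ=2, LF[11]=C('v')+2=1+2=3
L[12]='y': occ=3, LF[12]=C('y')+3=11+3=14
L[13]='v': occ=3, LF[13]=C('v')+3=1+3=4
L[14]='w': occ=2, LF[14]=C('w')+2=6+2=8
L[15]='w': occ=3, LF[15]=C('w')+3=6+3=9
L[16]='v': occ=4, LF[16]=C('v')+4=1+4=5
L[17]='w': occ=4, LF[17]=C('w')+4=6+4=10

Answer: 15 0 11 16 12 13 1 2 6 17 7 3 14 4 8 9 5 10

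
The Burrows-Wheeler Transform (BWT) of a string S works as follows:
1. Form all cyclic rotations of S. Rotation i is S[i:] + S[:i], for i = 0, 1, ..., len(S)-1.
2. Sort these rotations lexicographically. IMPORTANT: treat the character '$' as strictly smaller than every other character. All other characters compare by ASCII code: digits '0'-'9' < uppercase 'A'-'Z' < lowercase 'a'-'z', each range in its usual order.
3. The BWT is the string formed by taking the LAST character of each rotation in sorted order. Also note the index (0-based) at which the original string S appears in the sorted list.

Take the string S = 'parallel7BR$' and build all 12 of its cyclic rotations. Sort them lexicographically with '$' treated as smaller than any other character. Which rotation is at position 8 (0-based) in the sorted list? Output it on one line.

Answer: lel7BR$paral

Derivation:
All 12 rotations (rotation i = S[i:]+S[:i]):
  rot[0] = parallel7BR$
  rot[1] = arallel7BR$p
  rot[2] = rallel7BR$pa
  rot[3] = allel7BR$par
  rot[4] = llel7BR$para
  rot[5] = lel7BR$paral
  rot[6] = el7BR$parall
  rot[7] = l7BR$paralle
  rot[8] = 7BR$parallel
  rot[9] = BR$parallel7
  rot[10] = R$parallel7B
  rot[11] = $parallel7BR
Sorted (with $ < everything):
  sorted[0] = $parallel7BR
  sorted[1] = 7BR$parallel
  sorted[2] = BR$parallel7
  sorted[3] = R$parallel7B
  sorted[4] = allel7BR$par
  sorted[5] = arallel7BR$p
  sorted[6] = el7BR$parall
  sorted[7] = l7BR$paralle
  sorted[8] = lel7BR$paral
  sorted[9] = llel7BR$para
  sorted[10] = parallel7BR$
  sorted[11] = rallel7BR$pa
sorted[8] = lel7BR$paral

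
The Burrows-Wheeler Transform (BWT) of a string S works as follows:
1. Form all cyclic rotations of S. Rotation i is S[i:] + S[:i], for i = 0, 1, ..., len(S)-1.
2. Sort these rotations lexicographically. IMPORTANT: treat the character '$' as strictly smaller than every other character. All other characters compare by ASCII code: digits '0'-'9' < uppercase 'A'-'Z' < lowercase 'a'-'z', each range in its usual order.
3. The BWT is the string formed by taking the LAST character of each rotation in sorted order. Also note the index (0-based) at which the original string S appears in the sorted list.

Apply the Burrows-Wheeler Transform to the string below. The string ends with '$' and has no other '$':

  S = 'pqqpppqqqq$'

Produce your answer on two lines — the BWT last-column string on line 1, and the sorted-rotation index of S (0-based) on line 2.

All 11 rotations (rotation i = S[i:]+S[:i]):
  rot[0] = pqqpppqqqq$
  rot[1] = qqpppqqqq$p
  rot[2] = qpppqqqq$pq
  rot[3] = pppqqqq$pqq
  rot[4] = ppqqqq$pqqp
  rot[5] = pqqqq$pqqpp
  rot[6] = qqqq$pqqppp
  rot[7] = qqq$pqqpppq
  rot[8] = qq$pqqpppqq
  rot[9] = q$pqqpppqqq
  rot[10] = $pqqpppqqqq
Sorted (with $ < everything):
  sorted[0] = $pqqpppqqqq  (last char: 'q')
  sorted[1] = pppqqqq$pqq  (last char: 'q')
  sorted[2] = ppqqqq$pqqp  (last char: 'p')
  sorted[3] = pqqpppqqqq$  (last char: '$')
  sorted[4] = pqqqq$pqqpp  (last char: 'p')
  sorted[5] = q$pqqpppqqq  (last char: 'q')
  sorted[6] = qpppqqqq$pq  (last char: 'q')
  sorted[7] = qq$pqqpppqq  (last char: 'q')
  sorted[8] = qqpppqqqq$p  (last char: 'p')
  sorted[9] = qqq$pqqpppq  (last char: 'q')
  sorted[10] = qqqq$pqqppp  (last char: 'p')
Last column: qqp$pqqqpqp
Original string S is at sorted index 3

Answer: qqp$pqqqpqp
3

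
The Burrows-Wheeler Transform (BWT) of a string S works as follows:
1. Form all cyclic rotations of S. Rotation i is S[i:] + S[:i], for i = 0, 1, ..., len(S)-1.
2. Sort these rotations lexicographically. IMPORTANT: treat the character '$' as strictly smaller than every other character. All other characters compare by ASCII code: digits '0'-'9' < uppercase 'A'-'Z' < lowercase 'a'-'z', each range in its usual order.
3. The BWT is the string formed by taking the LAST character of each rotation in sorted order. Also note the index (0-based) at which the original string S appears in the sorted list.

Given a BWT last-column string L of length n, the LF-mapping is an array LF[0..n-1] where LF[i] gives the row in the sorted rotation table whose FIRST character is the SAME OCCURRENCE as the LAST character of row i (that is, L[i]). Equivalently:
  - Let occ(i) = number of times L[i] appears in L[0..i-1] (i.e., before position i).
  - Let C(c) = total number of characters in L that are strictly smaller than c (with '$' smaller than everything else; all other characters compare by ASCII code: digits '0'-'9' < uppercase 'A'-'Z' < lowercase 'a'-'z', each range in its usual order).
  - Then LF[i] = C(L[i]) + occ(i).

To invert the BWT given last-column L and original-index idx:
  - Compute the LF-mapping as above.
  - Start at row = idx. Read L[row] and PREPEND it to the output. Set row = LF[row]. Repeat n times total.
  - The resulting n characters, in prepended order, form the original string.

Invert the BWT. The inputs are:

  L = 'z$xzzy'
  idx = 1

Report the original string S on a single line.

LF mapping: 3 0 1 4 5 2
Walk LF starting at row 1, prepending L[row]:
  step 1: row=1, L[1]='$', prepend. Next row=LF[1]=0
  step 2: row=0, L[0]='z', prepend. Next row=LF[0]=3
  step 3: row=3, L[3]='z', prepend. Next row=LF[3]=4
  step 4: row=4, L[4]='z', prepend. Next row=LF[4]=5
  step 5: row=5, L[5]='y', prepend. Next row=LF[5]=2
  step 6: row=2, L[2]='x', prepend. Next row=LF[2]=1
Reversed output: xyzzz$

Answer: xyzzz$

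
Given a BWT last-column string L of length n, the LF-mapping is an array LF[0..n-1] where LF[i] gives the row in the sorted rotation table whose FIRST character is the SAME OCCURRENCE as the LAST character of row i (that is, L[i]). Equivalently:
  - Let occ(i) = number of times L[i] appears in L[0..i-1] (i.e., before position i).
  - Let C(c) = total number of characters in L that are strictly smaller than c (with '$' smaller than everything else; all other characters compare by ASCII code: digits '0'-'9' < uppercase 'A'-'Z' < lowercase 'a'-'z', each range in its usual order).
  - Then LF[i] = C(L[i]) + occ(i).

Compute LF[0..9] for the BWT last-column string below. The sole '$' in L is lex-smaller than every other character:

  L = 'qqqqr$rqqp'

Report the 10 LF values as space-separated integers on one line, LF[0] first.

Char counts: '$':1, 'p':1, 'q':6, 'r':2
C (first-col start): C('$')=0, C('p')=1, C('q')=2, C('r')=8
L[0]='q': occ=0, LF[0]=C('q')+0=2+0=2
L[1]='q': occ=1, LF[1]=C('q')+1=2+1=3
L[2]='q': occ=2, LF[2]=C('q')+2=2+2=4
L[3]='q': occ=3, LF[3]=C('q')+3=2+3=5
L[4]='r': occ=0, LF[4]=C('r')+0=8+0=8
L[5]='$': occ=0, LF[5]=C('$')+0=0+0=0
L[6]='r': occ=1, LF[6]=C('r')+1=8+1=9
L[7]='q': occ=4, LF[7]=C('q')+4=2+4=6
L[8]='q': occ=5, LF[8]=C('q')+5=2+5=7
L[9]='p': occ=0, LF[9]=C('p')+0=1+0=1

Answer: 2 3 4 5 8 0 9 6 7 1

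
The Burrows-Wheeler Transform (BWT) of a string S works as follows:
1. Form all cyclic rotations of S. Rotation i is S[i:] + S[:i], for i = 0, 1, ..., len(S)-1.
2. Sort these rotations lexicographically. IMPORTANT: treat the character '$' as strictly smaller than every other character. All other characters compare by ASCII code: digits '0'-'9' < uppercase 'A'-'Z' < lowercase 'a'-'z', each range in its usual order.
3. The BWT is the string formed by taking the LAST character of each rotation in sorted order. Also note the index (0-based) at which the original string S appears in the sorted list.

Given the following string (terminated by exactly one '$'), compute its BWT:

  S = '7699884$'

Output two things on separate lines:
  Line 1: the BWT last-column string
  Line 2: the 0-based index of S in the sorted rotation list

All 8 rotations (rotation i = S[i:]+S[:i]):
  rot[0] = 7699884$
  rot[1] = 699884$7
  rot[2] = 99884$76
  rot[3] = 9884$769
  rot[4] = 884$7699
  rot[5] = 84$76998
  rot[6] = 4$769988
  rot[7] = $7699884
Sorted (with $ < everything):
  sorted[0] = $7699884  (last char: '4')
  sorted[1] = 4$769988  (last char: '8')
  sorted[2] = 699884$7  (last char: '7')
  sorted[3] = 7699884$  (last char: '$')
  sorted[4] = 84$76998  (last char: '8')
  sorted[5] = 884$7699  (last char: '9')
  sorted[6] = 9884$769  (last char: '9')
  sorted[7] = 99884$76  (last char: '6')
Last column: 487$8996
Original string S is at sorted index 3

Answer: 487$8996
3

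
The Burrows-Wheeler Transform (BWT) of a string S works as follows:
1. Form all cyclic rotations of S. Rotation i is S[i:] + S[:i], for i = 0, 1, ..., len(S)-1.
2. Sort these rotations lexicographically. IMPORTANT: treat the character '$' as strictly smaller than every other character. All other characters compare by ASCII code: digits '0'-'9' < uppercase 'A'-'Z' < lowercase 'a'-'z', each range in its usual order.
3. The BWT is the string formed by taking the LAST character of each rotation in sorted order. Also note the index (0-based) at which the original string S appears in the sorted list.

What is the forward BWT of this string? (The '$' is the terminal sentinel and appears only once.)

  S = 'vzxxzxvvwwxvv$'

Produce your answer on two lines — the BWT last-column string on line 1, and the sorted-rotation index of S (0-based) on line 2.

All 14 rotations (rotation i = S[i:]+S[:i]):
  rot[0] = vzxxzxvvwwxvv$
  rot[1] = zxxzxvvwwxvv$v
  rot[2] = xxzxvvwwxvv$vz
  rot[3] = xzxvvwwxvv$vzx
  rot[4] = zxvvwwxvv$vzxx
  rot[5] = xvvwwxvv$vzxxz
  rot[6] = vvwwxvv$vzxxzx
  rot[7] = vwwxvv$vzxxzxv
  rot[8] = wwxvv$vzxxzxvv
  rot[9] = wxvv$vzxxzxvvw
  rot[10] = xvv$vzxxzxvvww
  rot[11] = vv$vzxxzxvvwwx
  rot[12] = v$vzxxzxvvwwxv
  rot[13] = $vzxxzxvvwwxvv
Sorted (with $ < everything):
  sorted[0] = $vzxxzxvvwwxvv  (last char: 'v')
  sorted[1] = v$vzxxzxvvwwxv  (last char: 'v')
  sorted[2] = vv$vzxxzxvvwwx  (last char: 'x')
  sorted[3] = vvwwxvv$vzxxzx  (last char: 'x')
  sorted[4] = vwwxvv$vzxxzxv  (last char: 'v')
  sorted[5] = vzxxzxvvwwxvv$  (last char: '$')
  sorted[6] = wwxvv$vzxxzxvv  (last char: 'v')
  sorted[7] = wxvv$vzxxzxvvw  (last char: 'w')
  sorted[8] = xvv$vzxxzxvvww  (last char: 'w')
  sorted[9] = xvvwwxvv$vzxxz  (last char: 'z')
  sorted[10] = xxzxvvwwxvv$vz  (last char: 'z')
  sorted[11] = xzxvvwwxvv$vzx  (last char: 'x')
  sorted[12] = zxvvwwxvv$vzxx  (last char: 'x')
  sorted[13] = zxxzxvvwwxvv$v  (last char: 'v')
Last column: vvxxv$vwwzzxxv
Original string S is at sorted index 5

Answer: vvxxv$vwwzzxxv
5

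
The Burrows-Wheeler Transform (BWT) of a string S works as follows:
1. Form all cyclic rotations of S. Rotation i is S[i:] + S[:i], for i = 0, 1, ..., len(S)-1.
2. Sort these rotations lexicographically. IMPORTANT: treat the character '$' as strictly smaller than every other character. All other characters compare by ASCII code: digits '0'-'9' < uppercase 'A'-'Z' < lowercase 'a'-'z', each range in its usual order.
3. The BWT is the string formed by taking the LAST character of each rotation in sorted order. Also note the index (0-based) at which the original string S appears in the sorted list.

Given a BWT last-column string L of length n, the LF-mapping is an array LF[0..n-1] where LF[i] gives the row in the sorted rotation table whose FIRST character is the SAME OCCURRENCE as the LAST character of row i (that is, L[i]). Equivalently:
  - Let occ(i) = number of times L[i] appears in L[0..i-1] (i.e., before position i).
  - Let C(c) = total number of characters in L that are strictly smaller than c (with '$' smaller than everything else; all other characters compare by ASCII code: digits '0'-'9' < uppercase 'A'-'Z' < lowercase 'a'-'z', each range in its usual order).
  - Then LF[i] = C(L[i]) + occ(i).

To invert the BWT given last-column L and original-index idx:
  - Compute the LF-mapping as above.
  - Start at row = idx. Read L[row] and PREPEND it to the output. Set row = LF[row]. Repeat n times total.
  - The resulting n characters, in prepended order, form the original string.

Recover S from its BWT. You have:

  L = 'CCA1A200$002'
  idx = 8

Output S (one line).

LF mapping: 10 11 8 5 9 6 1 2 0 3 4 7
Walk LF starting at row 8, prepending L[row]:
  step 1: row=8, L[8]='$', prepend. Next row=LF[8]=0
  step 2: row=0, L[0]='C', prepend. Next row=LF[0]=10
  step 3: row=10, L[10]='0', prepend. Next row=LF[10]=4
  step 4: row=4, L[4]='A', prepend. Next row=LF[4]=9
  step 5: row=9, L[9]='0', prepend. Next row=LF[9]=3
  step 6: row=3, L[3]='1', prepend. Next row=LF[3]=5
  step 7: row=5, L[5]='2', prepend. Next row=LF[5]=6
  step 8: row=6, L[6]='0', prepend. Next row=LF[6]=1
  step 9: row=1, L[1]='C', prepend. Next row=LF[1]=11
  step 10: row=11, L[11]='2', prepend. Next row=LF[11]=7
  step 11: row=7, L[7]='0', prepend. Next row=LF[7]=2
  step 12: row=2, L[2]='A', prepend. Next row=LF[2]=8
Reversed output: A02C0210A0C$

Answer: A02C0210A0C$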